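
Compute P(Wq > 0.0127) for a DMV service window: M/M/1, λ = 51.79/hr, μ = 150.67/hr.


ρ = 51.79/150.67 = 0.3437
P(Wq > t) = ρ·e^{−(μ−λ)t} = 0.3437·e^{−1.2558}
= 0.3437·0.284855 = 0.097913

Final: 0.097913


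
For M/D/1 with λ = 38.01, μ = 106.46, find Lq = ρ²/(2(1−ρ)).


ρ = 38.01/106.46 = 0.3570
M/D/1: Lq = ρ²/(2(1−ρ)) = 0.1275/(2·0.6430) = 0.09913

Final: 0.09913


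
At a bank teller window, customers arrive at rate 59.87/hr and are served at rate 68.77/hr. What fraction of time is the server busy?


ρ = λ/μ = 59.87/68.77 = 0.8706

Final: 0.8706


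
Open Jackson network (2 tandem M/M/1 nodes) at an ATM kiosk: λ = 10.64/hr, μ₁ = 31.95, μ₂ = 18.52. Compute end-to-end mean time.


Each node sees arrival rate λ = 10.64/hr (tandem ⇒ throughput preserved).
W₁ = 1/(μ₁−λ) = 1/(31.95−10.64) = 0.04693 hr
W₂ = 1/(μ₂−λ) = 1/(18.52−10.64) = 0.12690 hr
W_total = W₁ + W₂ = 0.04693 + 0.12690 = 0.17383 hr

Final: 0.17383 hr


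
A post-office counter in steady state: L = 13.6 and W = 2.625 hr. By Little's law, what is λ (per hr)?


λ = L/W = 13.6/2.625 = 5.1810 /hr

Final: 5.1810 /hr


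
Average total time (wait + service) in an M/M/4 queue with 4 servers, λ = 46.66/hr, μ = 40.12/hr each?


a = 1.1630; ρ = 0.2908; P₀ = 0.311627
Lq = P₀·a^c·ρ/(c!(1−ρ)²) = 0.01373
Wq = Lq/λ = 0.01373/46.66 = 0.0002943 hr
W = Wq + 1/μ = 0.0002943 + 0.02493 = 0.02522 hr

Final: 0.02522 hr


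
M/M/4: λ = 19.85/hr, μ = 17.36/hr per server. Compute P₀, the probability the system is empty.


a = λ/μ = 19.85/17.36 = 1.1434; ρ = a/c = 0.2859
Σ_{k=0}^{3} a^k/k! (terms k=0..3) = 1.00000 + 1.14343 + 0.65372 + 0.24916 = 3.04631
Tail: a^4/(4!(1−ρ)) = 1.70940/(24·0.7141) = 0.09973
P₀ = 1/(3.04631 + 0.09973) = 1/3.14605 = 0.317859

Final: 0.317859


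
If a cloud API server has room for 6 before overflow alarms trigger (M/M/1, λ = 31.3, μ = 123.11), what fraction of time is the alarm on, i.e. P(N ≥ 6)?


ρ = 31.3/123.11 = 0.2542
P(N ≥ n) = ρ^n = 0.2542^6 = 0.0002701

Final: 0.0002701


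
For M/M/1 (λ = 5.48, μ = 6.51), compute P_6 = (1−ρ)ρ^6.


ρ = 5.48/6.51 = 0.8418
P_n = (1−ρ)·ρ^n = (1 − 0.8418)·0.8418^6 = 0.1582·0.355793 = 0.056293

Final: 0.056293


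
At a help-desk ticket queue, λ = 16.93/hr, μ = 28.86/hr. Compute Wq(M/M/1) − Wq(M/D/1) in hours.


ρ = 16.93/28.86 = 0.5866
Wq(M/M/1) = ρ/(μ−λ) = 0.5866/11.93 = 0.04917 hr
Wq(M/D/1) = ρ/(2(μ−λ)) = 0.02459 hr
Savings = 0.04917 − 0.02459 = 0.02459 hr

Final: 0.02459 hr


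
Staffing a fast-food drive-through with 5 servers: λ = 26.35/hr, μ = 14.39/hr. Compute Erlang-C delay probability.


a = λ/μ = 1.8311; ρ = a/5 = 0.3662
P₀ = 0.159487 (from M/M/c formula)
C(c,a) = [a^c/(c!(1−ρ))]·P₀ = [20.58729/(120·0.6338)]·0.159487
= 0.27070·0.159487 = 0.043173

Final: 0.043173


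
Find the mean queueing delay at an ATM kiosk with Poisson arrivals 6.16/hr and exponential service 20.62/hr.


ρ = 6.16/20.62 = 0.2987
Wq = ρ/(μ−λ) = 0.2987/(20.62 − 6.16) = 0.2987/14.46 = 0.02066 hr

Final: 0.02066 hr


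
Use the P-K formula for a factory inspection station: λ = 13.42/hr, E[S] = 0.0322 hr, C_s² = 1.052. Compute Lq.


ρ = λ·E[S] = 13.42·0.0322 = 0.4321
Lq = ρ²(1+C_s²)/(2(1−ρ)) = 0.1867·(1+1.052)/(2·0.5679)
= 0.1867·2.0520/1.1358 = 0.33737

Final: 0.33737


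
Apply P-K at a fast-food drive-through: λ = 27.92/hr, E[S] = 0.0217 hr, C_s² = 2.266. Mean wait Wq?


ρ = λ·E[S] = 27.92·0.0217 = 0.6059
E[S²] = E[S]²(1+C_s²) = 0.0217²·(1+2.266) = 0.001538
Wq = λ·E[S²]/(2(1−ρ)) = 27.92·0.001538/(2·0.3941) = 0.05447 hr

Final: 0.05447 hr


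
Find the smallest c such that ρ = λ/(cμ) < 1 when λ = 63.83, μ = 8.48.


Stability requires cμ > λ ⇔ c > λ/μ.
λ/μ = 63.83/8.48 = 7.5271
Minimum integer c = ⌊7.5271⌋ + 1 = 8
Check: 8·8.48 = 67.84 > 63.83, while 7·8.48 = 59.36 ≤ 63.83

Final: 8 servers


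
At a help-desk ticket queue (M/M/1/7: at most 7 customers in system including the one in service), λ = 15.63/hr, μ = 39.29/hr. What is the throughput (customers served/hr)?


ρ = 0.3978; P_K = (1−ρ)ρ^7/(1−ρ^8) = 0.0009500
λ_eff = λ(1 − P_K) = 15.63·(1 − 0.0009500) = 15.63·0.999050 = 15.6152 /hr

Final: 15.6152 /hr


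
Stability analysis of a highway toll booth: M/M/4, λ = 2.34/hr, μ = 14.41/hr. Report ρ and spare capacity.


Total capacity cμ = 4·14.41 = 57.64/hr
ρ = λ/(cμ) = 2.34/57.64 = 0.04060
Stable ⇔ ρ < 1: YES
Spare capacity = cμ − λ = 57.64 − 2.34 = 55.30/hr

Final: ρ = 0.04060; stable; margin = 55.30/hr


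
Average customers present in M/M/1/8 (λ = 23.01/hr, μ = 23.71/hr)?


ρ = 23.01/23.71 = 0.9705
L = ρ[1 − (K+1)ρ^K + Kρ^(K+1)] / [(1−ρ)(1−ρ^(K+1))]
Numerator: 0.9705·(1 − 9·0.786829 + 8·0.763599) = 0.026525
Denominator: (0.02952)·(0.236401) = 0.006979
L = 0.026525/0.006979 = 3.8005

Final: 3.8005


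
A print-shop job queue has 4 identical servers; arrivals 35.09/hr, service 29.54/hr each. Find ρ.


ρ = λ/(cμ) = 35.09/(4·29.54) = 35.09/118.16 = 0.2970

Final: 0.2970


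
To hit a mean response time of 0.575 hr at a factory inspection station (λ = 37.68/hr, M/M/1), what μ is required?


W = 1/(μ−λ) ⇒ μ − λ = 1/W = 1/0.575 = 1.7391
μ = λ + 1/W = 37.68 + 1.7391 = 39.4191 per hr

Final: 39.4191 /hr


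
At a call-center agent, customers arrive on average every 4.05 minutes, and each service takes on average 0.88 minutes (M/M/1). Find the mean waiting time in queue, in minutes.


λ = 60/4.05 = 14.8148 /hr
μ = 60/0.88 = 68.1818 /hr
ρ = λ/μ = 14.8148/68.1818 = 0.2173
Wq = ρ/(μ−λ) = 0.2173/(68.1818−14.8148) = 0.004072 hr
In minutes: 0.004072·60 = 0.2443 min

Final: 0.2443 min


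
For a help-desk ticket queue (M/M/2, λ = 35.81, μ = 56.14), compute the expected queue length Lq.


a = λ/μ = 0.6379; ρ = a/2 = 0.3189
P₀ = 0.516375
Lq = P₀·a^c·ρ / (c!·(1−ρ)²) = 0.516375·0.40688·0.3189/(2·0.46385)
= 0.07223

Final: 0.07223


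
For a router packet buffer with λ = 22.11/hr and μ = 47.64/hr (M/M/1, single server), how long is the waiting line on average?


ρ = 22.11/47.64 = 0.4641
Lq = ρ²/(1−ρ) = 0.2154/0.5359 = 0.4019

Final: 0.4019


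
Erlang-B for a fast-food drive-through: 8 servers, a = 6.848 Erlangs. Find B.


B(c,a) = (a^c/c!) / Σ_{k=0}^{c} a^k/k!
a^8/8! = 119.947028
Σ terms (k=0..8): 1.00000 + 6.84800 + 23.44755 + 53.52295 + 91.63128 + 125.49820 + 143.23528 + 140.12503 + 119.94703 = 705.255328
B = 119.947028/705.255328 = 0.170076

Final: 0.170076


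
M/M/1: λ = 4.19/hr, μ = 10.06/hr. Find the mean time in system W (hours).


W = 1/(μ−λ) = 1/(10.06 − 4.19) = 1/5.87 = 0.1704 hr

Final: 0.1704 hr


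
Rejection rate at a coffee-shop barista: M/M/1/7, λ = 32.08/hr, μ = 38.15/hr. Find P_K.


ρ = λ/μ = 32.08/38.15 = 0.8409
P_K = (1−ρ)ρ^K/(1−ρ^(K+1)) = (0.1591·0.297289)/(1 − 0.249988)
= 0.047301/0.750012 = 0.063067

Final: 0.063067


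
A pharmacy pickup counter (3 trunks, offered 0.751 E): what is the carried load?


B(3,0.751) = 0.033559 (Erlang-B)
Carried load = a(1 − B) = 0.751·(1 − 0.033559) = 0.751·0.966441 = 0.7258 E

Final: 0.7258 Erlangs


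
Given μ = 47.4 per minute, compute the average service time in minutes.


Mean service time = 1/μ = 1/47.4 minute = 0.02110 minute
In minutes: 0.02110 × 1 = 0.02110 min

Final: 0.02110 min


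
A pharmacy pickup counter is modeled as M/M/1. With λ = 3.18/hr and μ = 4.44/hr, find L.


ρ = λ/μ = 3.18/4.44 = 0.7162
L = ρ/(1−ρ) = 0.7162/(1 − 0.7162) = 0.7162/0.2838 = 2.5238

Final: 2.5238


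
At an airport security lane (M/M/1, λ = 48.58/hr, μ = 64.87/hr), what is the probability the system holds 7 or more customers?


ρ = 48.58/64.87 = 0.7489
P(N ≥ n) = ρ^n = 0.7489^7 = 0.132098

Final: 0.132098


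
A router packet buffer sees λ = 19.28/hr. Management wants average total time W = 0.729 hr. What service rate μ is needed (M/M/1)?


W = 1/(μ−λ) ⇒ μ − λ = 1/W = 1/0.729 = 1.3717
μ = λ + 1/W = 19.28 + 1.3717 = 20.6517 per hr

Final: 20.6517 /hr


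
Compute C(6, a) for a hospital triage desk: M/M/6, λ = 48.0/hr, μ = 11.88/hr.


a = λ/μ = 4.0404; ρ = a/6 = 0.6734
P₀ = 0.015930 (from M/M/c formula)
C(c,a) = [a^c/(c!(1−ρ))]·P₀ = [4350.59624/(720·0.3266)]·0.015930
= 18.50125·0.015930 = 0.294725

Final: 0.294725


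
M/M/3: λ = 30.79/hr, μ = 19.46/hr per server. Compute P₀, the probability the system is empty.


a = λ/μ = 30.79/19.46 = 1.5822; ρ = a/c = 0.5274
Σ_{k=0}^{2} a^k/k! (terms k=0..2) = 1.00000 + 1.58222 + 1.25171 = 3.83393
Tail: a^3/(3!(1−ρ)) = 3.96096/(6·0.4726) = 1.39689
P₀ = 1/(3.83393 + 1.39689) = 1/5.23082 = 0.191175

Final: 0.191175


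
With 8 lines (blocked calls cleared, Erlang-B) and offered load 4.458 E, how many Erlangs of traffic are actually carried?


B(8,4.458) = 0.046612 (Erlang-B)
Carried load = a(1 − B) = 4.458·(1 − 0.046612) = 4.458·0.953388 = 4.2502 E

Final: 4.2502 Erlangs


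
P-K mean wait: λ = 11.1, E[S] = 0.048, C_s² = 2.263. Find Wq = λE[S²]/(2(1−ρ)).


ρ = λ·E[S] = 11.1·0.048 = 0.5328
E[S²] = E[S]²(1+C_s²) = 0.048²·(1+2.263) = 0.007518
Wq = λ·E[S²]/(2(1−ρ)) = 11.1·0.007518/(2·0.4672) = 0.08931 hr

Final: 0.08931 hr


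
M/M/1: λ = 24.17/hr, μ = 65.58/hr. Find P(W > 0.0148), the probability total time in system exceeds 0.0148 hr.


W ~ Exponential(μ−λ) for M/M/1.
μ − λ = 65.58 − 24.17 = 41.4100
P(W > t) = e^{−(μ−λ)t} = e^{−0.6129} = 0.541795

Final: 0.541795


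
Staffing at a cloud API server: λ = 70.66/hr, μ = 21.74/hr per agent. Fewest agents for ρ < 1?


Stability requires cμ > λ ⇔ c > λ/μ.
λ/μ = 70.66/21.74 = 3.2502
Minimum integer c = ⌊3.2502⌋ + 1 = 4
Check: 4·21.74 = 86.96 > 70.66, while 3·21.74 = 65.22 ≤ 70.66

Final: 4 servers


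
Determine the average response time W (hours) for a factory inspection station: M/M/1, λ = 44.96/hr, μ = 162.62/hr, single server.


W = 1/(μ−λ) = 1/(162.62 − 44.96) = 1/117.66 = 0.008499 hr

Final: 0.008499 hr


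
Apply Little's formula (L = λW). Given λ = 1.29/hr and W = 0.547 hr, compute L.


L = λW = 1.29·0.547 = 0.7056

Final: 0.7056


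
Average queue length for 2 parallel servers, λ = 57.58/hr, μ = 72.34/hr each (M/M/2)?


a = λ/μ = 0.7960; ρ = a/2 = 0.3980
P₀ = 0.430634
Lq = P₀·a^c·ρ / (c!·(1−ρ)²) = 0.430634·0.63356·0.3980/(2·0.36243)
= 0.14980

Final: 0.14980


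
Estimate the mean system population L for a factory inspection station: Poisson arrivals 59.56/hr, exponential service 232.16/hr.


ρ = λ/μ = 59.56/232.16 = 0.2565
L = ρ/(1−ρ) = 0.2565/(1 − 0.2565) = 0.2565/0.7435 = 0.3451

Final: 0.3451


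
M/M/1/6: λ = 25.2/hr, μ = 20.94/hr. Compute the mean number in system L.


ρ = 25.2/20.94 = 1.2034
L = ρ[1 − (K+1)ρ^K + Kρ^(K+1)] / [(1−ρ)(1−ρ^(K+1))]
Numerator: 1.2034·(1 − 7·3.037688 + 6·3.655670) = 2.009990
Denominator: (-0.2034)·(-2.655670) = 0.540265
L = 2.009990/0.540265 = 3.7204

Final: 3.7204


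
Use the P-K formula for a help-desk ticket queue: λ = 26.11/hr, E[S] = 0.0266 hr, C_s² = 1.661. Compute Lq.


ρ = λ·E[S] = 26.11·0.0266 = 0.6945
Lq = ρ²(1+C_s²)/(2(1−ρ)) = 0.4824·(1+1.661)/(2·0.3055)
= 0.4824·2.6610/0.6109 = 2.10096

Final: 2.10096


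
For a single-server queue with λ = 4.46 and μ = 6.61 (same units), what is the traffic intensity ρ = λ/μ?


ρ = λ/μ = 4.46/6.61 = 0.6747

Final: 0.6747


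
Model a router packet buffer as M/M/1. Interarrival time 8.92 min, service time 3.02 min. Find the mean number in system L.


λ = 60/8.92 = 6.7265 /hr
μ = 60/3.02 = 19.8675 /hr
ρ = λ/μ = 6.7265/19.8675 = 0.3386
L = ρ/(1−ρ) = 0.3386/0.6614 = 0.5119

Final: 0.5119


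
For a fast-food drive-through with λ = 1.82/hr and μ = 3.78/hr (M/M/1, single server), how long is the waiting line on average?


ρ = 1.82/3.78 = 0.4815
Lq = ρ²/(1−ρ) = 0.2318/0.5185 = 0.4471

Final: 0.4471


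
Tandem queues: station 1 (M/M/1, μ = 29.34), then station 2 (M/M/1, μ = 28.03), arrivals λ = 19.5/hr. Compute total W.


Each node sees arrival rate λ = 19.5/hr (tandem ⇒ throughput preserved).
W₁ = 1/(μ₁−λ) = 1/(29.34−19.5) = 0.10163 hr
W₂ = 1/(μ₂−λ) = 1/(28.03−19.5) = 0.11723 hr
W_total = W₁ + W₂ = 0.10163 + 0.11723 = 0.21886 hr

Final: 0.21886 hr


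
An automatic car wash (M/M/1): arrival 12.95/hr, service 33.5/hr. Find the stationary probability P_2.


ρ = 12.95/33.5 = 0.3866
P_n = (1−ρ)·ρ^n = (1 − 0.3866)·0.3866^2 = 0.6134·0.149434 = 0.091668

Final: 0.091668


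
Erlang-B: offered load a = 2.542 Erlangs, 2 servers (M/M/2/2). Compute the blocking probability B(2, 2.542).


B(c,a) = (a^c/c!) / Σ_{k=0}^{c} a^k/k!
a^2/2! = 3.230882
Σ terms (k=0..2): 1.00000 + 2.54200 + 3.23088 = 6.772882
B = 3.230882/6.772882 = 0.477032

Final: 0.477032


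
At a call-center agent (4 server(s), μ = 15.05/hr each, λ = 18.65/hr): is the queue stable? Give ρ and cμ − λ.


Total capacity cμ = 4·15.05 = 60.20/hr
ρ = λ/(cμ) = 18.65/60.20 = 0.3098
Stable ⇔ ρ < 1: YES
Spare capacity = cμ − λ = 60.20 − 18.65 = 41.55/hr

Final: ρ = 0.3098; stable; margin = 41.55/hr


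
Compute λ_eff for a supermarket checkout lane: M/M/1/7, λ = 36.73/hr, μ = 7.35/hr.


ρ = 4.9973; P_K = (1−ρ)ρ^7/(1−ρ^8) = 0.799893
λ_eff = λ(1 − P_K) = 36.73·(1 − 0.799893) = 36.73·0.200107 = 7.3499 /hr

Final: 7.3499 /hr


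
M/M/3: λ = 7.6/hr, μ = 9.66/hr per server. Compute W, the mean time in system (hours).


a = 0.7867; ρ = 0.2622; P₀ = 0.453258
Lq = P₀·a^c·ρ/(c!(1−ρ)²) = 0.01773
Wq = Lq/λ = 0.01773/7.6 = 0.002332 hr
W = Wq + 1/μ = 0.002332 + 0.10352 = 0.10585 hr

Final: 0.10585 hr


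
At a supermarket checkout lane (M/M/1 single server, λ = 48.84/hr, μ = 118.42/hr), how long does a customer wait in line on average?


ρ = 48.84/118.42 = 0.4124
Wq = ρ/(μ−λ) = 0.4124/(118.42 − 48.84) = 0.4124/69.58 = 0.005927 hr

Final: 0.005927 hr


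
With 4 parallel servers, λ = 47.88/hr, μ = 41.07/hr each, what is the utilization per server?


ρ = λ/(cμ) = 47.88/(4·41.07) = 47.88/164.28 = 0.2915

Final: 0.2915


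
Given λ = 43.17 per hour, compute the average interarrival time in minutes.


Mean interarrival time = 1/λ = 1/43.17 hour = 0.02316 hour
In minutes: 0.02316 × 60 = 1.3899 min

Final: 1.3899 min


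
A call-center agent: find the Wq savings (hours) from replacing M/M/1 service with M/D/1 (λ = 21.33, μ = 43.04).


ρ = 21.33/43.04 = 0.4956
Wq(M/M/1) = ρ/(μ−λ) = 0.4956/21.71 = 0.02283 hr
Wq(M/D/1) = ρ/(2(μ−λ)) = 0.01141 hr
Savings = 0.02283 − 0.01141 = 0.01141 hr

Final: 0.01141 hr


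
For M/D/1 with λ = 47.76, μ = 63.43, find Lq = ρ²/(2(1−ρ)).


ρ = 47.76/63.43 = 0.7530
M/D/1: Lq = ρ²/(2(1−ρ)) = 0.5669/(2·0.2470) = 1.14745

Final: 1.14745


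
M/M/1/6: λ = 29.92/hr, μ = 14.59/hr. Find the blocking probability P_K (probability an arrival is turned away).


ρ = λ/μ = 29.92/14.59 = 2.0507
P_K = (1−ρ)ρ^K/(1−ρ^(K+1)) = (-1.0507·74.376850)/(1 − 152.526070)
= -78.149220/-151.526070 = 0.515748

Final: 0.515748


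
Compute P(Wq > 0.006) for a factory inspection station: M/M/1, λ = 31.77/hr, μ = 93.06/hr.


ρ = 31.77/93.06 = 0.3414
P(Wq > t) = ρ·e^{−(μ−λ)t} = 0.3414·e^{−0.3677}
= 0.3414·0.692297 = 0.236345

Final: 0.236345


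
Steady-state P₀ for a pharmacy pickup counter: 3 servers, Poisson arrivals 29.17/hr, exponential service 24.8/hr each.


a = λ/μ = 29.17/24.8 = 1.1762; ρ = a/c = 0.3921
Σ_{k=0}^{2} a^k/k! (terms k=0..2) = 1.00000 + 1.17621 + 0.69173 = 2.86794
Tail: a^3/(3!(1−ρ)) = 1.62725/(6·0.6079) = 0.44612
P₀ = 1/(2.86794 + 0.44612) = 1/3.31406 = 0.301745

Final: 0.301745


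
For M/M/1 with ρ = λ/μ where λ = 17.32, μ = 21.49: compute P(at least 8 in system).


ρ = 17.32/21.49 = 0.8060
P(N ≥ n) = ρ^n = 0.8060^8 = 0.178029

Final: 0.178029


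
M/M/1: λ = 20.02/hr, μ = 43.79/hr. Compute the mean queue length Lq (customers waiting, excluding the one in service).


ρ = 20.02/43.79 = 0.4572
Lq = ρ²/(1−ρ) = 0.2090/0.5428 = 0.3851

Final: 0.3851


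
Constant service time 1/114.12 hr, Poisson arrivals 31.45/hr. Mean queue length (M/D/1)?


ρ = 31.45/114.12 = 0.2756
M/D/1: Lq = ρ²/(2(1−ρ)) = 0.07595/(2·0.7244) = 0.05242

Final: 0.05242


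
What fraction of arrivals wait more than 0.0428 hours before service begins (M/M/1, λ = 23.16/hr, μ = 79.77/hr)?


ρ = 23.16/79.77 = 0.2903
P(Wq > t) = ρ·e^{−(μ−λ)t} = 0.2903·e^{−2.4229}
= 0.2903·0.088663 = 0.025742

Final: 0.025742


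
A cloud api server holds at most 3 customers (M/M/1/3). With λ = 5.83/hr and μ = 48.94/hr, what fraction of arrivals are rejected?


ρ = λ/μ = 5.83/48.94 = 0.1191
P_K = (1−ρ)ρ^K/(1−ρ^(K+1)) = (0.8809·0.001690)/(1 − 0.0002014)
= 0.001489/0.999799 = 0.001489

Final: 0.001489


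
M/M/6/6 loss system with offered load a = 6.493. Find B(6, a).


B(c,a) = (a^c/c!) / Σ_{k=0}^{c} a^k/k!
a^6/6! = 104.073443
Σ terms (k=0..6): 1.00000 + 6.49300 + 21.07952 + 45.62312 + 74.05773 + 96.17136 + 104.07344 = 348.498173
B = 104.073443/348.498173 = 0.298634

Final: 0.298634


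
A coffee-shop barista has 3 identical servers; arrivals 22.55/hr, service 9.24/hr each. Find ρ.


ρ = λ/(cμ) = 22.55/(3·9.24) = 22.55/27.72 = 0.8135

Final: 0.8135


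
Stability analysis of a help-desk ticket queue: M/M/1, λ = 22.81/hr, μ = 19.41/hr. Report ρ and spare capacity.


Total capacity cμ = 1·19.41 = 19.41/hr
ρ = λ/(cμ) = 22.81/19.41 = 1.1752
Stable ⇔ ρ < 1: NO
Spare capacity = cμ − λ = 19.41 − 22.81 = -3.40/hr

Final: ρ = 1.1752; unstable; margin = -3.40/hr


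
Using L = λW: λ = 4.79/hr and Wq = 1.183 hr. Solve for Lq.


Lq = λWq = 4.79·1.183 = 5.6666

Final: 5.6666


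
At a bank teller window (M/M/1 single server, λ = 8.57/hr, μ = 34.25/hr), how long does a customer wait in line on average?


ρ = 8.57/34.25 = 0.2502
Wq = ρ/(μ−λ) = 0.2502/(34.25 − 8.57) = 0.2502/25.68 = 0.009744 hr

Final: 0.009744 hr


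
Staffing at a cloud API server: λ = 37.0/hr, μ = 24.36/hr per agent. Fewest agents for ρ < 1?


Stability requires cμ > λ ⇔ c > λ/μ.
λ/μ = 37.0/24.36 = 1.5189
Minimum integer c = ⌊1.5189⌋ + 1 = 2
Check: 2·24.36 = 48.72 > 37.0, while 1·24.36 = 24.36 ≤ 37.0

Final: 2 servers


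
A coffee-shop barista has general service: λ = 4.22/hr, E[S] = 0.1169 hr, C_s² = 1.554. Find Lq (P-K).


ρ = λ·E[S] = 4.22·0.1169 = 0.4933
Lq = ρ²(1+C_s²)/(2(1−ρ)) = 0.2434·(1+1.554)/(2·0.5067)
= 0.2434·2.5540/1.0134 = 0.61335

Final: 0.61335


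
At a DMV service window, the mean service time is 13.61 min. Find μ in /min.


μ = 1/(service time) in consistent units.
1 minute = 1 min, so μ = 1/13.61 = 0.07348 per minute

Final: 0.07348 /min


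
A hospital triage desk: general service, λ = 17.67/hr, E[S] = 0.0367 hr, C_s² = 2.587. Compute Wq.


ρ = λ·E[S] = 17.67·0.0367 = 0.6485
E[S²] = E[S]²(1+C_s²) = 0.0367²·(1+2.587) = 0.004831
Wq = λ·E[S²]/(2(1−ρ)) = 17.67·0.004831/(2·0.3515) = 0.12143 hr

Final: 0.12143 hr


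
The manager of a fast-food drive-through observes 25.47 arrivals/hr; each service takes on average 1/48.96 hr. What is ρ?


ρ = λ/μ = 25.47/48.96 = 0.5202

Final: 0.5202


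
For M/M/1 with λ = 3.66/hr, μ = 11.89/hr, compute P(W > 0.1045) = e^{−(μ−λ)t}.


W ~ Exponential(μ−λ) for M/M/1.
μ − λ = 11.89 − 3.66 = 8.2300
P(W > t) = e^{−(μ−λ)t} = e^{−0.8600} = 0.423147

Final: 0.423147


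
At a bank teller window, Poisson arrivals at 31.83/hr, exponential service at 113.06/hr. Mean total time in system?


W = 1/(μ−λ) = 1/(113.06 − 31.83) = 1/81.23 = 0.01231 hr

Final: 0.01231 hr


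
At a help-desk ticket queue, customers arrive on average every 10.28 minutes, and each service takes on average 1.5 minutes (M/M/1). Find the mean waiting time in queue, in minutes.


λ = 60/10.28 = 5.8366 /hr
μ = 60/1.5 = 40.0000 /hr
ρ = λ/μ = 5.8366/40.0000 = 0.1459
Wq = ρ/(μ−λ) = 0.1459/(40.0000−5.8366) = 0.004271 hr
In minutes: 0.004271·60 = 0.2563 min

Final: 0.2563 min


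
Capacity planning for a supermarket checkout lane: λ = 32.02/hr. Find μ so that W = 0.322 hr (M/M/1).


W = 1/(μ−λ) ⇒ μ − λ = 1/W = 1/0.322 = 3.1056
μ = λ + 1/W = 32.02 + 3.1056 = 35.1256 per hr

Final: 35.1256 /hr


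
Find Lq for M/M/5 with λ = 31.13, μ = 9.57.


a = λ/μ = 3.2529; ρ = a/5 = 0.6506
P₀ = 0.034928
Lq = P₀·a^c·ρ / (c!·(1−ρ)²) = 0.034928·364.19662·0.6506/(120·0.12210)
= 0.56482

Final: 0.56482


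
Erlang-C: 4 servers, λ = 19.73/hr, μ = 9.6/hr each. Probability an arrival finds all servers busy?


a = λ/μ = 2.0552; ρ = a/4 = 0.5138
P₀ = 0.122806 (from M/M/c formula)
C(c,a) = [a^c/(c!(1−ρ))]·P₀ = [17.84117/(24·0.4862)]·0.122806
= 1.52897·0.122806 = 0.187766

Final: 0.187766


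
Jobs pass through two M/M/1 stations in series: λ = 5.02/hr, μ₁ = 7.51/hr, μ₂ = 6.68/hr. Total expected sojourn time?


Each node sees arrival rate λ = 5.02/hr (tandem ⇒ throughput preserved).
W₁ = 1/(μ₁−λ) = 1/(7.51−5.02) = 0.40161 hr
W₂ = 1/(μ₂−λ) = 1/(6.68−5.02) = 0.60241 hr
W_total = W₁ + W₂ = 0.40161 + 0.60241 = 1.00402 hr

Final: 1.00402 hr


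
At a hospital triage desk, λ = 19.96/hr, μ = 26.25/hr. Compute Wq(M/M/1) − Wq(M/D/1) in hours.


ρ = 19.96/26.25 = 0.7604
Wq(M/M/1) = ρ/(μ−λ) = 0.7604/6.29 = 0.12089 hr
Wq(M/D/1) = ρ/(2(μ−λ)) = 0.06044 hr
Savings = 0.12089 − 0.06044 = 0.06044 hr

Final: 0.06044 hr


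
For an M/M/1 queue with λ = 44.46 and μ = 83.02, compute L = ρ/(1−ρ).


ρ = λ/μ = 44.46/83.02 = 0.5355
L = ρ/(1−ρ) = 0.5355/(1 − 0.5355) = 0.5355/0.4645 = 1.1530

Final: 1.1530


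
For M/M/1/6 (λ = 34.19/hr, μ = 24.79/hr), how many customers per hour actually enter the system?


ρ = 1.3792; P_K = (1−ρ)ρ^6/(1−ρ^7) = 0.307310
λ_eff = λ(1 − P_K) = 34.19·(1 − 0.307310) = 34.19·0.692690 = 23.6831 /hr

Final: 23.6831 /hr


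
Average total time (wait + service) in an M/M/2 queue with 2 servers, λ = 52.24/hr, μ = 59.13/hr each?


a = 0.8835; ρ = 0.4417; P₀ = 0.387214
Lq = P₀·a^c·ρ/(c!(1−ρ)²) = 0.21419
Wq = Lq/λ = 0.21419/52.24 = 0.004100 hr
W = Wq + 1/μ = 0.004100 + 0.01691 = 0.02101 hr

Final: 0.02101 hr


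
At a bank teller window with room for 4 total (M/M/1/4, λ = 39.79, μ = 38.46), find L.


ρ = 39.79/38.46 = 1.0346
L = ρ[1 − (K+1)ρ^K + Kρ^(K+1)] / [(1−ρ)(1−ρ^(K+1))]
Numerator: 1.0346·(1 − 5·1.145668 + 4·1.185286) = 0.013250
Denominator: (-0.03458)·(-0.185286) = 0.006407
L = 0.013250/0.006407 = 2.0680

Final: 2.0680


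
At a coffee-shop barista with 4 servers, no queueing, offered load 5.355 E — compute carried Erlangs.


B(4,5.355) = 0.425367 (Erlang-B)
Carried load = a(1 − B) = 5.355·(1 − 0.425367) = 5.355·0.574633 = 3.0772 E

Final: 3.0772 Erlangs


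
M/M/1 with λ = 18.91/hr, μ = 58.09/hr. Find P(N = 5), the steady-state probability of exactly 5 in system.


ρ = 18.91/58.09 = 0.3255
P_n = (1−ρ)·ρ^n = (1 − 0.3255)·0.3255^5 = 0.6745·0.003656 = 0.002466

Final: 0.002466


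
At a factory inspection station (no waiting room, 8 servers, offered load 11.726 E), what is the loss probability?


B(c,a) = (a^c/c!) / Σ_{k=0}^{c} a^k/k!
a^8/8! = 8864.997049
Σ terms (k=0..8): 1.00000 + 11.72600 + 68.74954 + 268.71903 + 787.74983 + 1847.43090 + 3610.49579 + 6048.09623 + 8864.99705 = 21508.964360
B = 8864.997049/21508.964360 = 0.412154

Final: 0.412154


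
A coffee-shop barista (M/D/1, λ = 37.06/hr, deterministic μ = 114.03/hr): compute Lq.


ρ = 37.06/114.03 = 0.3250
M/D/1: Lq = ρ²/(2(1−ρ)) = 0.1056/(2·0.6750) = 0.07824

Final: 0.07824


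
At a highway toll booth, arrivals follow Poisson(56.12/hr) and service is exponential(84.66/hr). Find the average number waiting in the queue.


ρ = 56.12/84.66 = 0.6629
Lq = ρ²/(1−ρ) = 0.4394/0.3371 = 1.3035

Final: 1.3035


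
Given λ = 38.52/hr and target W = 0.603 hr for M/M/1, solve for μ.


W = 1/(μ−λ) ⇒ μ − λ = 1/W = 1/0.603 = 1.6584
μ = λ + 1/W = 38.52 + 1.6584 = 40.1784 per hr

Final: 40.1784 /hr


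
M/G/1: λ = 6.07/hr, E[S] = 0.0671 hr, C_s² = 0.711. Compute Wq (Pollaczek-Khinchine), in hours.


ρ = λ·E[S] = 6.07·0.0671 = 0.4073
E[S²] = E[S]²(1+C_s²) = 0.0671²·(1+0.711) = 0.007704
Wq = λ·E[S²]/(2(1−ρ)) = 6.07·0.007704/(2·0.5927) = 0.03945 hr

Final: 0.03945 hr


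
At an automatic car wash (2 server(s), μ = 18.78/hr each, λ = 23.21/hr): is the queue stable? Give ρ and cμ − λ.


Total capacity cμ = 2·18.78 = 37.56/hr
ρ = λ/(cμ) = 23.21/37.56 = 0.6179
Stable ⇔ ρ < 1: YES
Spare capacity = cμ − λ = 37.56 − 23.21 = 14.35/hr

Final: ρ = 0.6179; stable; margin = 14.35/hr


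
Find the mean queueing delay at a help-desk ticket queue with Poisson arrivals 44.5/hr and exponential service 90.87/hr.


ρ = 44.5/90.87 = 0.4897
Wq = ρ/(μ−λ) = 0.4897/(90.87 − 44.5) = 0.4897/46.37 = 0.01056 hr

Final: 0.01056 hr


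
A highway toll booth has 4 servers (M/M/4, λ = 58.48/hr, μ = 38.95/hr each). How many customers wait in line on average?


a = λ/μ = 1.5014; ρ = a/4 = 0.3754
P₀ = 0.220673
Lq = P₀·a^c·ρ / (c!·(1−ρ)²) = 0.220673·5.08159·0.3754/(24·0.39018)
= 0.04495

Final: 0.04495


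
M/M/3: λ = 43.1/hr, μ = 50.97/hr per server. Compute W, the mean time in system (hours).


a = 0.8456; ρ = 0.2819; P₀ = 0.426724
Lq = P₀·a^c·ρ/(c!(1−ρ)²) = 0.02350
Wq = Lq/λ = 0.02350/43.1 = 0.0005453 hr
W = Wq + 1/μ = 0.0005453 + 0.01962 = 0.02016 hr

Final: 0.02016 hr


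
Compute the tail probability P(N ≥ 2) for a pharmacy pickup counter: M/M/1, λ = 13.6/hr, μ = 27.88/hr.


ρ = 13.6/27.88 = 0.4878
P(N ≥ n) = ρ^n = 0.4878^2 = 0.237954

Final: 0.237954


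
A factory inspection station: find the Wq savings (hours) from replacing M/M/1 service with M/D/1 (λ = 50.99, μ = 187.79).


ρ = 50.99/187.79 = 0.2715
Wq(M/M/1) = ρ/(μ−λ) = 0.2715/136.80 = 0.001985 hr
Wq(M/D/1) = ρ/(2(μ−λ)) = 0.0009924 hr
Savings = 0.001985 − 0.0009924 = 0.0009924 hr

Final: 0.0009924 hr


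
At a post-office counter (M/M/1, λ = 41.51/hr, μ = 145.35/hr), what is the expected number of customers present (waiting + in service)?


ρ = λ/μ = 41.51/145.35 = 0.2856
L = ρ/(1−ρ) = 0.2856/(1 − 0.2856) = 0.2856/0.7144 = 0.3997

Final: 0.3997


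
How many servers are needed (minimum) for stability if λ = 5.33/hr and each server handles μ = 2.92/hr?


Stability requires cμ > λ ⇔ c > λ/μ.
λ/μ = 5.33/2.92 = 1.8253
Minimum integer c = ⌊1.8253⌋ + 1 = 2
Check: 2·2.92 = 5.84 > 5.33, while 1·2.92 = 2.92 ≤ 5.33

Final: 2 servers


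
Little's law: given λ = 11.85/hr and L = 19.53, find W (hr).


W = L/λ = 19.53/11.85 = 1.6481 hr

Final: 1.6481 hr


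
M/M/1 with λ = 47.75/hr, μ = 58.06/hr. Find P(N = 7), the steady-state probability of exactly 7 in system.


ρ = 47.75/58.06 = 0.8224
P_n = (1−ρ)·ρ^n = (1 − 0.8224)·0.8224^7 = 0.1776·0.254492 = 0.045191

Final: 0.045191


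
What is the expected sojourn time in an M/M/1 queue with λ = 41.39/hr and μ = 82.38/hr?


W = 1/(μ−λ) = 1/(82.38 − 41.39) = 1/40.99 = 0.02440 hr

Final: 0.02440 hr


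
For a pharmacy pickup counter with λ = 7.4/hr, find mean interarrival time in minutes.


Mean interarrival time = 1/λ = 1/7.4 hour = 0.13514 hour
In minutes: 0.13514 × 60 = 8.1081 min

Final: 8.1081 min


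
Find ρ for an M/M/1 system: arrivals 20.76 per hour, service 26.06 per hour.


ρ = λ/μ = 20.76/26.06 = 0.7966

Final: 0.7966


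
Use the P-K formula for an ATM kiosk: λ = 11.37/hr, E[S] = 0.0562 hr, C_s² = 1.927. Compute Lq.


ρ = λ·E[S] = 11.37·0.0562 = 0.6390
Lq = ρ²(1+C_s²)/(2(1−ρ)) = 0.4083·(1+1.927)/(2·0.3610)
= 0.4083·2.9270/0.7220 = 1.65528

Final: 1.65528


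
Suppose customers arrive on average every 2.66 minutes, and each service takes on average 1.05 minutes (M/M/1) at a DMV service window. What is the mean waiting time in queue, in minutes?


λ = 60/2.66 = 22.5564 /hr
μ = 60/1.05 = 57.1429 /hr
ρ = λ/μ = 22.5564/57.1429 = 0.3947
Wq = ρ/(μ−λ) = 0.3947/(57.1429−22.5564) = 0.01141 hr
In minutes: 0.01141·60 = 0.6848 min

Final: 0.6848 min


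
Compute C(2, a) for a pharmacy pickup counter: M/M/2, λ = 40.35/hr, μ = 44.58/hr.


a = λ/μ = 0.9051; ρ = a/2 = 0.4526
P₀ = 0.376882 (from M/M/c formula)
C(c,a) = [a^c/(c!(1−ρ))]·P₀ = [0.81923/(2·0.5474)]·0.376882
= 0.74824·0.376882 = 0.281996

Final: 0.281996


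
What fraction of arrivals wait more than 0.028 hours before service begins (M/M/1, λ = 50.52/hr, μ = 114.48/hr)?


ρ = 50.52/114.48 = 0.4413
P(Wq > t) = ρ·e^{−(μ−λ)t} = 0.4413·e^{−1.7909}
= 0.4413·0.166813 = 0.073615

Final: 0.073615


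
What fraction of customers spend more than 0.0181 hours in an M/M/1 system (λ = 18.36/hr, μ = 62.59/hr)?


W ~ Exponential(μ−λ) for M/M/1.
μ − λ = 62.59 − 18.36 = 44.2300
P(W > t) = e^{−(μ−λ)t} = e^{−0.8006} = 0.449076

Final: 0.449076


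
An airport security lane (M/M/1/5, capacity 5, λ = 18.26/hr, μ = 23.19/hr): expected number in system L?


ρ = 18.26/23.19 = 0.7874
L = ρ[1 − (K+1)ρ^K + Kρ^(K+1)] / [(1−ρ)(1−ρ^(K+1))]
Numerator: 0.7874·(1 − 6·0.302691 + 5·0.238342) = 0.295719
Denominator: (0.2126)·(0.761658) = 0.161922
L = 0.295719/0.161922 = 1.8263

Final: 1.8263


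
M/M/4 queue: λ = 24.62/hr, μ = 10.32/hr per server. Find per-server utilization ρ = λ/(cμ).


ρ = λ/(cμ) = 24.62/(4·10.32) = 24.62/41.28 = 0.5964

Final: 0.5964


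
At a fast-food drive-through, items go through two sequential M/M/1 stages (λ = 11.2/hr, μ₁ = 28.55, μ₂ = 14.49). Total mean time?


Each node sees arrival rate λ = 11.2/hr (tandem ⇒ throughput preserved).
W₁ = 1/(μ₁−λ) = 1/(28.55−11.2) = 0.05764 hr
W₂ = 1/(μ₂−λ) = 1/(14.49−11.2) = 0.30395 hr
W_total = W₁ + W₂ = 0.05764 + 0.30395 = 0.36159 hr

Final: 0.36159 hr


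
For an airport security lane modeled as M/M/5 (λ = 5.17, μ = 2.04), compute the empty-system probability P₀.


a = λ/μ = 5.17/2.04 = 2.5343; ρ = a/c = 0.5069
Σ_{k=0}^{4} a^k/k! (terms k=0..4) = 1.00000 + 2.53431 + 3.21137 + 2.71288 + 1.71882 = 11.17738
Tail: a^5/(5!(1−ρ)) = 104.54467/(120·0.4931) = 1.76666
P₀ = 1/(11.17738 + 1.76666) = 1/12.94404 = 0.077256

Final: 0.077256


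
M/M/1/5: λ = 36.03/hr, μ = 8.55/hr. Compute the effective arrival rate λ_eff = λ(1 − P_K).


ρ = 4.2140; P_K = (1−ρ)ρ^5/(1−ρ^6) = 0.762834
λ_eff = λ(1 − P_K) = 36.03·(1 − 0.762834) = 36.03·0.237166 = 8.5451 /hr

Final: 8.5451 /hr


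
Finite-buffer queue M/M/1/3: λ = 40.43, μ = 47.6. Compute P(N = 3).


ρ = λ/μ = 40.43/47.6 = 0.8494
P_K = (1−ρ)ρ^K/(1−ρ^(K+1)) = (0.1506·0.612760)/(1 − 0.520460)
= 0.092300/0.479540 = 0.192476

Final: 0.192476


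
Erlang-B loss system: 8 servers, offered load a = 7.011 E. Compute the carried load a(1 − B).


B(8,7.011) = 0.179455 (Erlang-B)
Carried load = a(1 − B) = 7.011·(1 − 0.179455) = 7.011·0.820545 = 5.7528 E

Final: 5.7528 Erlangs


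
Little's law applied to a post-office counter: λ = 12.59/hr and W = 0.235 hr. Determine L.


L = λW = 12.59·0.235 = 2.9587

Final: 2.9587


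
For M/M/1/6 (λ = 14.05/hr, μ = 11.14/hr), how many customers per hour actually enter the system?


ρ = 1.2612; P_K = (1−ρ)ρ^6/(1−ρ^7) = 0.257929
λ_eff = λ(1 − P_K) = 14.05·(1 − 0.257929) = 14.05·0.742071 = 10.4261 /hr

Final: 10.4261 /hr


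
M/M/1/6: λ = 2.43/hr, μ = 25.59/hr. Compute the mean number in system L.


ρ = 2.43/25.59 = 0.09496
L = ρ[1 − (K+1)ρ^K + Kρ^(K+1)] / [(1−ρ)(1−ρ^(K+1))]
Numerator: 0.09496·(1 − 7·0.0000007332 + 6·0.00000006962) = 0.094959
Denominator: (0.9050)·(1.000000) = 0.905041
L = 0.094959/0.905041 = 0.1049

Final: 0.1049


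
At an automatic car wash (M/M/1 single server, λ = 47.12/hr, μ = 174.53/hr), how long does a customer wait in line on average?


ρ = 47.12/174.53 = 0.2700
Wq = ρ/(μ−λ) = 0.2700/(174.53 − 47.12) = 0.2700/127.41 = 0.002119 hr

Final: 0.002119 hr


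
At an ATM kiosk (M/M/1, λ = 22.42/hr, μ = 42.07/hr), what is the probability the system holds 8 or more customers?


ρ = 22.42/42.07 = 0.5329
P(N ≥ n) = ρ^n = 0.5329^8 = 0.006506

Final: 0.006506


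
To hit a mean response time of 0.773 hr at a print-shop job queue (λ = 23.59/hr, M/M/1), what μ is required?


W = 1/(μ−λ) ⇒ μ − λ = 1/W = 1/0.773 = 1.2937
μ = λ + 1/W = 23.59 + 1.2937 = 24.8837 per hr

Final: 24.8837 /hr


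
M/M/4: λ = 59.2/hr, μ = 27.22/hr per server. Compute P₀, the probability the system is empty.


a = λ/μ = 59.2/27.22 = 2.1749; ρ = a/c = 0.5437
Σ_{k=0}^{3} a^k/k! (terms k=0..3) = 1.00000 + 2.17487 + 2.36503 + 1.71455 = 7.25445
Tail: a^4/(4!(1−ρ)) = 22.37352/(24·0.4563) = 2.04310
P₀ = 1/(7.25445 + 2.04310) = 1/9.29755 = 0.107555

Final: 0.107555


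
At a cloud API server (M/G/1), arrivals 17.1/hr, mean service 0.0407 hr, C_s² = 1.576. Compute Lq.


ρ = λ·E[S] = 17.1·0.0407 = 0.6960
Lq = ρ²(1+C_s²)/(2(1−ρ)) = 0.4844·(1+1.576)/(2·0.3040)
= 0.4844·2.5760/0.6081 = 2.05201

Final: 2.05201


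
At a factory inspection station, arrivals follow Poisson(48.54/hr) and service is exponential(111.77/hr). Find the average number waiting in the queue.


ρ = 48.54/111.77 = 0.4343
Lq = ρ²/(1−ρ) = 0.1886/0.5657 = 0.3334

Final: 0.3334


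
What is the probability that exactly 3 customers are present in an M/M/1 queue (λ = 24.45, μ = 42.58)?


ρ = 24.45/42.58 = 0.5742
P_n = (1−ρ)·ρ^n = (1 − 0.5742)·0.5742^3 = 0.4258·0.189330 = 0.080614

Final: 0.080614


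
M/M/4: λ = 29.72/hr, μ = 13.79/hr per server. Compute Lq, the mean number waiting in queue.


a = λ/μ = 2.1552; ρ = a/4 = 0.5388
P₀ = 0.109949
Lq = P₀·a^c·ρ / (c!·(1−ρ)²) = 0.109949·21.57437·0.5388/(24·0.21271)
= 0.25036

Final: 0.25036


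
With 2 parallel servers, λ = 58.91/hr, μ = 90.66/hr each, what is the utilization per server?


ρ = λ/(cμ) = 58.91/(2·90.66) = 58.91/181.32 = 0.3249

Final: 0.3249


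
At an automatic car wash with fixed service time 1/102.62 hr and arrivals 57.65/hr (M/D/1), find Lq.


ρ = 57.65/102.62 = 0.5618
M/D/1: Lq = ρ²/(2(1−ρ)) = 0.3156/(2·0.4382) = 0.36009

Final: 0.36009


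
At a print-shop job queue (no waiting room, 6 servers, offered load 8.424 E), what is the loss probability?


B(c,a) = (a^c/c!) / Σ_{k=0}^{c} a^k/k!
a^6/6! = 496.338144
Σ terms (k=0..6): 1.00000 + 8.42400 + 35.48189 + 99.63314 + 209.82740 + 353.51720 + 496.33814 = 1204.221767
B = 496.338144/1204.221767 = 0.412165

Final: 0.412165


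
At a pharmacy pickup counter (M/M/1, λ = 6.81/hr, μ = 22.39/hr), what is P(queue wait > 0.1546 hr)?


ρ = 6.81/22.39 = 0.3042
P(Wq > t) = ρ·e^{−(μ−λ)t} = 0.3042·e^{−2.4087}
= 0.3042·0.089935 = 0.027354

Final: 0.027354


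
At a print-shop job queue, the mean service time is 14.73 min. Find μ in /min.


μ = 1/(service time) in consistent units.
1 minute = 1 min, so μ = 1/14.73 = 0.06789 per minute

Final: 0.06789 /min


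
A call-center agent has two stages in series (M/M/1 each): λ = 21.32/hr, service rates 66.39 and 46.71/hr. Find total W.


Each node sees arrival rate λ = 21.32/hr (tandem ⇒ throughput preserved).
W₁ = 1/(μ₁−λ) = 1/(66.39−21.32) = 0.02219 hr
W₂ = 1/(μ₂−λ) = 1/(46.71−21.32) = 0.03939 hr
W_total = W₁ + W₂ = 0.02219 + 0.03939 = 0.06157 hr

Final: 0.06157 hr


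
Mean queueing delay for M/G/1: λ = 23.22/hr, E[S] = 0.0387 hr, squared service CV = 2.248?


ρ = λ·E[S] = 23.22·0.0387 = 0.8986
E[S²] = E[S]²(1+C_s²) = 0.0387²·(1+2.248) = 0.004864
Wq = λ·E[S²]/(2(1−ρ)) = 23.22·0.004864/(2·0.1014) = 0.55705 hr

Final: 0.55705 hr


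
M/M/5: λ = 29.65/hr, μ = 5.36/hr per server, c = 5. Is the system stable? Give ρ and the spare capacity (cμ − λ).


Total capacity cμ = 5·5.36 = 26.80/hr
ρ = λ/(cμ) = 29.65/26.80 = 1.1063
Stable ⇔ ρ < 1: NO
Spare capacity = cμ − λ = 26.80 − 29.65 = -2.85/hr

Final: ρ = 1.1063; unstable; margin = -2.85/hr


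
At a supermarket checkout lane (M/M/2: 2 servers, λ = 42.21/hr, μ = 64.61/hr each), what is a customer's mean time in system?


a = 0.6533; ρ = 0.3267; P₀ = 0.507554
Lq = P₀·a^c·ρ/(c!(1−ρ)²) = 0.07804
Wq = Lq/λ = 0.07804/42.21 = 0.001849 hr
W = Wq + 1/μ = 0.001849 + 0.01548 = 0.01733 hr

Final: 0.01733 hr


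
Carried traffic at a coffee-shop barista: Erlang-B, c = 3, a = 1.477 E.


B(3,1.477) = 0.130828 (Erlang-B)
Carried load = a(1 − B) = 1.477·(1 − 0.130828) = 1.477·0.869172 = 1.2838 E

Final: 1.2838 Erlangs


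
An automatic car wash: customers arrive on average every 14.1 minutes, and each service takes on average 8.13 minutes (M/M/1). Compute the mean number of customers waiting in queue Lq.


λ = 60/14.1 = 4.2553 /hr
μ = 60/8.13 = 7.3801 /hr
ρ = λ/μ = 4.2553/7.3801 = 0.5766
Lq = ρ²/(1−ρ) = 0.3325/0.4234 = 0.7852

Final: 0.7852


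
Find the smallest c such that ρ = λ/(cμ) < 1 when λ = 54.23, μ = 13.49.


Stability requires cμ > λ ⇔ c > λ/μ.
λ/μ = 54.23/13.49 = 4.0200
Minimum integer c = ⌊4.0200⌋ + 1 = 5
Check: 5·13.49 = 67.45 > 54.23, while 4·13.49 = 53.96 ≤ 54.23

Final: 5 servers


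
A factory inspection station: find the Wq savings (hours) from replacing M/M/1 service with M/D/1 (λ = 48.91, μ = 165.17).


ρ = 48.91/165.17 = 0.2961
Wq(M/M/1) = ρ/(μ−λ) = 0.2961/116.26 = 0.002547 hr
Wq(M/D/1) = ρ/(2(μ−λ)) = 0.001274 hr
Savings = 0.002547 − 0.001274 = 0.001274 hr

Final: 0.001274 hr


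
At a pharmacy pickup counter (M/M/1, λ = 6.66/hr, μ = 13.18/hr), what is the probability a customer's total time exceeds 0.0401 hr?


W ~ Exponential(μ−λ) for M/M/1.
μ − λ = 13.18 − 6.66 = 6.5200
P(W > t) = e^{−(μ−λ)t} = e^{−0.2615} = 0.769933

Final: 0.769933


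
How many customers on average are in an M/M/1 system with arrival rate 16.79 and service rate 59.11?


ρ = λ/μ = 16.79/59.11 = 0.2840
L = ρ/(1−ρ) = 0.2840/(1 − 0.2840) = 0.2840/0.7160 = 0.3967

Final: 0.3967


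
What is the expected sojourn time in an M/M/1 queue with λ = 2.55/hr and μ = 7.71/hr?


W = 1/(μ−λ) = 1/(7.71 − 2.55) = 1/5.16 = 0.1938 hr

Final: 0.1938 hr


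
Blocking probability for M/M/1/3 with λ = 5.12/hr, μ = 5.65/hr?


ρ = λ/μ = 5.12/5.65 = 0.9062
P_K = (1−ρ)ρ^K/(1−ρ^(K+1)) = (0.09381·0.744157)/(1 − 0.674351)
= 0.069806/0.325649 = 0.214359

Final: 0.214359


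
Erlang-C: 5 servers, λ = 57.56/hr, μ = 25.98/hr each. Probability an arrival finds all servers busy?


a = λ/μ = 2.2156; ρ = a/5 = 0.4431
P₀ = 0.107698 (from M/M/c formula)
C(c,a) = [a^c/(c!(1−ρ))]·P₀ = [53.38364/(120·0.5569)]·0.107698
= 0.79884·0.107698 = 0.086033

Final: 0.086033


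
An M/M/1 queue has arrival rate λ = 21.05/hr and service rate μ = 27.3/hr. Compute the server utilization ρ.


ρ = λ/μ = 21.05/27.3 = 0.7711

Final: 0.7711


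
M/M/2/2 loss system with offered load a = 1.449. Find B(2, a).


B(c,a) = (a^c/c!) / Σ_{k=0}^{c} a^k/k!
a^2/2! = 1.049801
Σ terms (k=0..2): 1.00000 + 1.44900 + 1.04980 = 3.498801
B = 1.049801/3.498801 = 0.300046

Final: 0.300046
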